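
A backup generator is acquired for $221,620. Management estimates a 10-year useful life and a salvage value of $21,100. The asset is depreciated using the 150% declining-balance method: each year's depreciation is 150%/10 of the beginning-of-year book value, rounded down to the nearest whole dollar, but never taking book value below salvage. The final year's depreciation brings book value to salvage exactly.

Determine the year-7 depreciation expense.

Depreciable base = $221,620 − $21,100 = $200,520.
Year 1: ⌊$221,620 × 150%/10⌋ = $33,243. Book value $188,377.
Year 2: ⌊$188,377 × 150%/10⌋ = $28,256. Book value $160,121.
Year 3: ⌊$160,121 × 150%/10⌋ = $24,018. Book value $136,103.
Year 4: ⌊$136,103 × 150%/10⌋ = $20,415. Book value $115,688.
Year 5: ⌊$115,688 × 150%/10⌋ = $17,353. Book value $98,335.
Year 6: ⌊$98,335 × 150%/10⌋ = $14,750. Book value $83,585.
Year 7: ⌊$83,585 × 150%/10⌋ = $12,537. Book value $71,048.

$12,537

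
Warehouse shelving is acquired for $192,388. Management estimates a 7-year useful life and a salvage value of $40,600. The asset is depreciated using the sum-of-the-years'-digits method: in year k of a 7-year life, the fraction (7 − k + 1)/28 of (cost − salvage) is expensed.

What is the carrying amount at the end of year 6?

Depreciable base = $192,388 − $40,600 = $151,788.
Sum of the years' digits = 7+6+5+4+3+2+1 = 28.
Year 1: $151,788 × 7/28 = $37,947. Book value $154,441.
Year 2: $151,788 × 6/28 = $32,526. Book value $121,915.
Year 3: $151,788 × 5/28 = $27,105. Book value $94,810.
Year 4: $151,788 × 4/28 = $21,684. Book value $73,126.
Year 5: $151,788 × 3/28 = $16,263. Book value $56,863.
Year 6: $151,788 × 2/28 = $10,842. Book value $46,021.

$46,021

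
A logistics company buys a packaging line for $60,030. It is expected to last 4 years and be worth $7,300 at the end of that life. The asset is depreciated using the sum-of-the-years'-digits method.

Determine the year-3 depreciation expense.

Depreciable base = $60,030 − $7,300 = $52,730.
Sum of the years' digits = 4+3+2+1 = 10.
Year 1: $52,730 × 4/10 = $21,092. Book value $38,938.
Year 2: $52,730 × 3/10 = $15,819. Book value $23,119.
Year 3: $52,730 × 2/10 = $10,546. Book value $12,573.

$10,546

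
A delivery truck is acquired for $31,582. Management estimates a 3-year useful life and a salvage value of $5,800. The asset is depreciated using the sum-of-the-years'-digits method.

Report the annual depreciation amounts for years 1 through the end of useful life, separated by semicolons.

Depreciable base = $31,582 − $5,800 = $25,782.
Sum of the years' digits = 3+2+1 = 6.
Year 1: $25,782 × 3/6 = $12,891. Book value $18,691.
Year 2: $25,782 × 2/6 = $8,594. Book value $10,097.
Year 3: $25,782 × 1/6 = $4,297. Book value $5,800.

$12,891; $8,594; $4,297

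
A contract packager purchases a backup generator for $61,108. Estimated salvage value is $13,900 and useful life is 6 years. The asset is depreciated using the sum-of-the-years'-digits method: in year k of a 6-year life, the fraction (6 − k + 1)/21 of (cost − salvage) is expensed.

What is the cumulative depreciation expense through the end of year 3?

Depreciable base = $61,108 − $13,900 = $47,208.
Sum of the years' digits = 6+5+4+3+2+1 = 21.
Year 1: $47,208 × 6/21 = $13,488. Book value $47,620.
Year 2: $47,208 × 5/21 = $11,240. Book value $36,380.
Year 3: $47,208 × 4/21 = $8,992. Book value $27,388.
Accumulated through year 3 = $61,108 − $27,388 = $33,720.

$33,720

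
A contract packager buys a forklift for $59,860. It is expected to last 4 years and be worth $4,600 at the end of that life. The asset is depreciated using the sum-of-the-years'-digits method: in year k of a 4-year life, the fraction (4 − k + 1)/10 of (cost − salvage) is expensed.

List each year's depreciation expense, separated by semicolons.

$22,104; $16,578; $11,052; $5,526

Depreciable base = $59,860 − $4,600 = $55,260.
Sum of the years' digits = 4+3+2+1 = 10.
Year 1: $55,260 × 4/10 = $22,104. Book value $37,756.
Year 2: $55,260 × 3/10 = $16,578. Book value $21,178.
Year 3: $55,260 × 2/10 = $11,052. Book value $10,126.
Year 4: $55,260 × 1/10 = $5,526. Book value $4,600.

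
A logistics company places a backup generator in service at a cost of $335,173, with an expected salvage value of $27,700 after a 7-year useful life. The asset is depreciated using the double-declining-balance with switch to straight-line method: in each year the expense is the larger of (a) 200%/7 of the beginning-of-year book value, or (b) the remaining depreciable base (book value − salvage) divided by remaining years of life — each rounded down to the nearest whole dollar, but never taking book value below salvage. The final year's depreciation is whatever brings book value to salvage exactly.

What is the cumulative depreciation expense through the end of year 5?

$272,851

Depreciable base = $335,173 − $27,700 = $307,473.
Year 1: DB = ⌊$335,173 × 200%/7⌋ = $95,763; SL = ⌊$307,473/7⌋ = $43,924 → take DB $95,763. Book value $239,410.
Year 2: DB = ⌊$239,410 × 200%/7⌋ = $68,402; SL = ⌊$211,710/6⌋ = $35,285 → take DB $68,402. Book value $171,008.
Year 3: DB = ⌊$171,008 × 200%/7⌋ = $48,859; SL = ⌊$143,308/5⌋ = $28,661 → take DB $48,859. Book value $122,149.
Year 4: DB = ⌊$122,149 × 200%/7⌋ = $34,899; SL = ⌊$94,449/4⌋ = $23,612 → take DB $34,899. Book value $87,250.
Year 5: DB = ⌊$87,250 × 200%/7⌋ = $24,928; SL = ⌊$59,550/3⌋ = $19,850 → take DB $24,928. Book value $62,322.
Accumulated through year 5 = $335,173 − $62,322 = $272,851.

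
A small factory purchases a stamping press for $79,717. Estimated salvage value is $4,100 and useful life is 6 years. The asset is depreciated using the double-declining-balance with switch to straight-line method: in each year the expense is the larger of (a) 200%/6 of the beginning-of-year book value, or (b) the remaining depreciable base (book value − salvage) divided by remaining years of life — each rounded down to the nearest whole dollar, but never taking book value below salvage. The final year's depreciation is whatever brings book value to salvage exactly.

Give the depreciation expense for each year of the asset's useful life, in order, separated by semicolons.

Depreciable base = $79,717 − $4,100 = $75,617.
Year 1: DB = ⌊$79,717 × 200%/6⌋ = $26,572; SL = ⌊$75,617/6⌋ = $12,602 → take DB $26,572. Book value $53,145.
Year 2: DB = ⌊$53,145 × 200%/6⌋ = $17,715; SL = ⌊$49,045/5⌋ = $9,809 → take DB $17,715. Book value $35,430.
Year 3: DB = ⌊$35,430 × 200%/6⌋ = $11,810; SL = ⌊$31,330/4⌋ = $7,832 → take DB $11,810. Book value $23,620.
Year 4: DB = ⌊$23,620 × 200%/6⌋ = $7,873; SL = ⌊$19,520/3⌋ = $6,506 → take DB $7,873. Book value $15,747.
Year 5: DB = ⌊$15,747 × 200%/6⌋ = $5,249; SL = ⌊$11,647/2⌋ = $5,823 → take SL $5,823. Book value $9,924.
Year 6 (final): $9,924 − $4,100 = $5,824. Book value $4,100.

$26,572; $17,715; $11,810; $7,873; $5,823; $5,824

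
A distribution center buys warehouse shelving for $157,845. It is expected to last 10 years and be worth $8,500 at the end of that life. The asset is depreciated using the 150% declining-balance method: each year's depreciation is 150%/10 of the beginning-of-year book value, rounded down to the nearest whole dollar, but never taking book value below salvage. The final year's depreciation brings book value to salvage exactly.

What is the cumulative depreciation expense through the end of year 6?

Depreciable base = $157,845 − $8,500 = $149,345.
Year 1: ⌊$157,845 × 150%/10⌋ = $23,676. Book value $134,169.
Year 2: ⌊$134,169 × 150%/10⌋ = $20,125. Book value $114,044.
Year 3: ⌊$114,044 × 150%/10⌋ = $17,106. Book value $96,938.
Year 4: ⌊$96,938 × 150%/10⌋ = $14,540. Book value $82,398.
Year 5: ⌊$82,398 × 150%/10⌋ = $12,359. Book value $70,039.
Year 6: ⌊$70,039 × 150%/10⌋ = $10,505. Book value $59,534.
Accumulated through year 6 = $157,845 − $59,534 = $98,311.

$98,311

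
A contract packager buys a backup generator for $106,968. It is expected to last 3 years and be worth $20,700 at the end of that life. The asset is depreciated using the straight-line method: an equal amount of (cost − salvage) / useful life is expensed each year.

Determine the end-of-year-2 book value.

Depreciable base = $106,968 − $20,700 = $86,268.
Annual expense = $86,268 / 3 = $28,756.
End of year 1: book value $78,212.
End of year 2: book value $49,456.

$49,456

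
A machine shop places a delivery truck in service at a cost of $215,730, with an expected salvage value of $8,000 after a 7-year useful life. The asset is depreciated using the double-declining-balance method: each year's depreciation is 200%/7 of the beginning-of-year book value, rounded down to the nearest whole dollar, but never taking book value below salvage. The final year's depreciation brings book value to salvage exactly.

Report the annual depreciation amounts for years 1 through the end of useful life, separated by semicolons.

$61,637; $44,026; $31,447; $22,462; $16,045; $11,460; $20,653

Depreciable base = $215,730 − $8,000 = $207,730.
Year 1: ⌊$215,730 × 200%/7⌋ = $61,637. Book value $154,093.
Year 2: ⌊$154,093 × 200%/7⌋ = $44,026. Book value $110,067.
Year 3: ⌊$110,067 × 200%/7⌋ = $31,447. Book value $78,620.
Year 4: ⌊$78,620 × 200%/7⌋ = $22,462. Book value $56,158.
Year 5: ⌊$56,158 × 200%/7⌋ = $16,045. Book value $40,113.
Year 6: ⌊$40,113 × 200%/7⌋ = $11,460. Book value $28,653.
Year 7 (final): $28,653 − $8,000 = $20,653. Book value $8,000.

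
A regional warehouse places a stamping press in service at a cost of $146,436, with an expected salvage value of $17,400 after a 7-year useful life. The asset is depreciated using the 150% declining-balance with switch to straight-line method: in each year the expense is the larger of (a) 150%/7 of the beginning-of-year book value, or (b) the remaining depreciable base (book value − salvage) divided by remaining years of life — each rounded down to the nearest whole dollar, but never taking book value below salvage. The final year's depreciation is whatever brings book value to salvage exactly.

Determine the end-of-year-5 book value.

$43,008

Depreciable base = $146,436 − $17,400 = $129,036.
Year 1: DB = ⌊$146,436 × 150%/7⌋ = $31,379; SL = ⌊$129,036/7⌋ = $18,433 → take DB $31,379. Book value $115,057.
Year 2: DB = ⌊$115,057 × 150%/7⌋ = $24,655; SL = ⌊$97,657/6⌋ = $16,276 → take DB $24,655. Book value $90,402.
Year 3: DB = ⌊$90,402 × 150%/7⌋ = $19,371; SL = ⌊$73,002/5⌋ = $14,600 → take DB $19,371. Book value $71,031.
Year 4: DB = ⌊$71,031 × 150%/7⌋ = $15,220; SL = ⌊$53,631/4⌋ = $13,407 → take DB $15,220. Book value $55,811.
Year 5: DB = ⌊$55,811 × 150%/7⌋ = $11,959; SL = ⌊$38,411/3⌋ = $12,803 → take SL $12,803. Book value $43,008.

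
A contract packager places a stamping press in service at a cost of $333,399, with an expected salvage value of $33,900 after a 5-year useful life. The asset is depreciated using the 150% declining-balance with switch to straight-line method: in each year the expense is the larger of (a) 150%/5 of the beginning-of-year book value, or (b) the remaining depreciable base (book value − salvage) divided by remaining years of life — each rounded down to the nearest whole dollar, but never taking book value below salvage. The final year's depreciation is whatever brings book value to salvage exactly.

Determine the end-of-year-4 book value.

$74,129

Depreciable base = $333,399 − $33,900 = $299,499.
Year 1: DB = ⌊$333,399 × 150%/5⌋ = $100,019; SL = ⌊$299,499/5⌋ = $59,899 → take DB $100,019. Book value $233,380.
Year 2: DB = ⌊$233,380 × 150%/5⌋ = $70,014; SL = ⌊$199,480/4⌋ = $49,870 → take DB $70,014. Book value $163,366.
Year 3: DB = ⌊$163,366 × 150%/5⌋ = $49,009; SL = ⌊$129,466/3⌋ = $43,155 → take DB $49,009. Book value $114,357.
Year 4: DB = ⌊$114,357 × 150%/5⌋ = $34,307; SL = ⌊$80,457/2⌋ = $40,228 → take SL $40,228. Book value $74,129.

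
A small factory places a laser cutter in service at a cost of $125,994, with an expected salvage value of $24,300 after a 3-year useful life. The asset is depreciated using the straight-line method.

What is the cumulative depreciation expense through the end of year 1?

Depreciable base = $125,994 − $24,300 = $101,694.
Annual expense = $101,694 / 3 = $33,898.
End of year 1: book value $92,096.
Accumulated through year 1 = $125,994 − $92,096 = $33,898.

$33,898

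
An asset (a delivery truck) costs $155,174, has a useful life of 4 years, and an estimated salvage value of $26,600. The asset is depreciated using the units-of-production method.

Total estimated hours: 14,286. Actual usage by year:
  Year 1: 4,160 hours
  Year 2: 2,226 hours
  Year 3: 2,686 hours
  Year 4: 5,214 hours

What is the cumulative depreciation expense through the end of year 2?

$57,474

Depreciable base = $155,174 − $26,600 = $128,574.
Rate = $128,574 / 14,286 hours = $9 per hour.
Year 1: 4,160 × $9 = $37,440. Book value $117,734.
Year 2: 2,226 × $9 = $20,034. Book value $97,700.
Accumulated through year 2 = $155,174 − $97,700 = $57,474.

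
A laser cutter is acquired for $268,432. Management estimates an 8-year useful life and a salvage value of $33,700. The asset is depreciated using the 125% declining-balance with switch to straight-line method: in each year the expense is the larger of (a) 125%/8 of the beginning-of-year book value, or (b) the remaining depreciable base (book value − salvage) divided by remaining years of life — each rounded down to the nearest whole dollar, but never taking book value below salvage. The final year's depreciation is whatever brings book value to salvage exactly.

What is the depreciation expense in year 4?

$25,508

Depreciable base = $268,432 − $33,700 = $234,732.
Year 1: DB = ⌊$268,432 × 125%/8⌋ = $41,942; SL = ⌊$234,732/8⌋ = $29,341 → take DB $41,942. Book value $226,490.
Year 2: DB = ⌊$226,490 × 125%/8⌋ = $35,389; SL = ⌊$192,790/7⌋ = $27,541 → take DB $35,389. Book value $191,101.
Year 3: DB = ⌊$191,101 × 125%/8⌋ = $29,859; SL = ⌊$157,401/6⌋ = $26,233 → take DB $29,859. Book value $161,242.
Year 4: DB = ⌊$161,242 × 125%/8⌋ = $25,194; SL = ⌊$127,542/5⌋ = $25,508 → take SL $25,508. Book value $135,734.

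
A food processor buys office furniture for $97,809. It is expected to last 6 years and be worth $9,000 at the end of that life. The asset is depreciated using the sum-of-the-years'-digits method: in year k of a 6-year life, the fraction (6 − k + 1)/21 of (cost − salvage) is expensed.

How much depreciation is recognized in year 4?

$12,687

Depreciable base = $97,809 − $9,000 = $88,809.
Sum of the years' digits = 6+5+4+3+2+1 = 21.
Year 1: $88,809 × 6/21 = $25,374. Book value $72,435.
Year 2: $88,809 × 5/21 = $21,145. Book value $51,290.
Year 3: $88,809 × 4/21 = $16,916. Book value $34,374.
Year 4: $88,809 × 3/21 = $12,687. Book value $21,687.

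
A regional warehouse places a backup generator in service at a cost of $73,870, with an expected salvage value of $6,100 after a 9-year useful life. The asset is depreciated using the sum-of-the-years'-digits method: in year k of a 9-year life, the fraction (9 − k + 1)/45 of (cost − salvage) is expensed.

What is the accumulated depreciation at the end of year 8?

$66,264

Depreciable base = $73,870 − $6,100 = $67,770.
Sum of the years' digits = 9+8+7+6+5+4+3+2+1 = 45.
Year 1: $67,770 × 9/45 = $13,554. Book value $60,316.
Year 2: $67,770 × 8/45 = $12,048. Book value $48,268.
Year 3: $67,770 × 7/45 = $10,542. Book value $37,726.
Year 4: $67,770 × 6/45 = $9,036. Book value $28,690.
Year 5: $67,770 × 5/45 = $7,530. Book value $21,160.
Year 6: $67,770 × 4/45 = $6,024. Book value $15,136.
Year 7: $67,770 × 3/45 = $4,518. Book value $10,618.
Year 8: $67,770 × 2/45 = $3,012. Book value $7,606.
Accumulated through year 8 = $73,870 − $7,606 = $66,264.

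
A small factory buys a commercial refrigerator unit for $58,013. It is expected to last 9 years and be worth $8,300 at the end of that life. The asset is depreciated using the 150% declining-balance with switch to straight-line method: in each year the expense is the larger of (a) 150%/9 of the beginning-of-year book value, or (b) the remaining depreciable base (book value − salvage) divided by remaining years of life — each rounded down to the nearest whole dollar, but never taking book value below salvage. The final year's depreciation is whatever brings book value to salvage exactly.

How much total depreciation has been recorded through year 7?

Depreciable base = $58,013 − $8,300 = $49,713.
Year 1: DB = ⌊$58,013 × 150%/9⌋ = $9,668; SL = ⌊$49,713/9⌋ = $5,523 → take DB $9,668. Book value $48,345.
Year 2: DB = ⌊$48,345 × 150%/9⌋ = $8,057; SL = ⌊$40,045/8⌋ = $5,005 → take DB $8,057. Book value $40,288.
Year 3: DB = ⌊$40,288 × 150%/9⌋ = $6,714; SL = ⌊$31,988/7⌋ = $4,569 → take DB $6,714. Book value $33,574.
Year 4: DB = ⌊$33,574 × 150%/9⌋ = $5,595; SL = ⌊$25,274/6⌋ = $4,212 → take DB $5,595. Book value $27,979.
Year 5: DB = ⌊$27,979 × 150%/9⌋ = $4,663; SL = ⌊$19,679/5⌋ = $3,935 → take DB $4,663. Book value $23,316.
Year 6: DB = ⌊$23,316 × 150%/9⌋ = $3,886; SL = ⌊$15,016/4⌋ = $3,754 → take DB $3,886. Book value $19,430.
Year 7: DB = ⌊$19,430 × 150%/9⌋ = $3,238; SL = ⌊$11,130/3⌋ = $3,710 → take SL $3,710. Book value $15,720.
Accumulated through year 7 = $58,013 − $15,720 = $42,293.

$42,293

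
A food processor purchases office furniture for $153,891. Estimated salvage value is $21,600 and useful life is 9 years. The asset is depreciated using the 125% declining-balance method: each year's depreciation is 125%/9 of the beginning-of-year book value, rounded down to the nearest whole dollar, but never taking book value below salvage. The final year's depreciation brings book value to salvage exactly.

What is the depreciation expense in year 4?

Depreciable base = $153,891 − $21,600 = $132,291.
Year 1: ⌊$153,891 × 125%/9⌋ = $21,373. Book value $132,518.
Year 2: ⌊$132,518 × 125%/9⌋ = $18,405. Book value $114,113.
Year 3: ⌊$114,113 × 125%/9⌋ = $15,849. Book value $98,264.
Year 4: ⌊$98,264 × 125%/9⌋ = $13,647. Book value $84,617.

$13,647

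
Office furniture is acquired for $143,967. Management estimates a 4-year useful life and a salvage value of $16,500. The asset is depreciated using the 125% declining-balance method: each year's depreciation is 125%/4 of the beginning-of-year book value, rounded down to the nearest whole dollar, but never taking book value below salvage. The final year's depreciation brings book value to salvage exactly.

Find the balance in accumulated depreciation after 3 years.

Depreciable base = $143,967 − $16,500 = $127,467.
Year 1: ⌊$143,967 × 125%/4⌋ = $44,989. Book value $98,978.
Year 2: ⌊$98,978 × 125%/4⌋ = $30,930. Book value $68,048.
Year 3: ⌊$68,048 × 125%/4⌋ = $21,265. Book value $46,783.
Accumulated through year 3 = $143,967 − $46,783 = $97,184.

$97,184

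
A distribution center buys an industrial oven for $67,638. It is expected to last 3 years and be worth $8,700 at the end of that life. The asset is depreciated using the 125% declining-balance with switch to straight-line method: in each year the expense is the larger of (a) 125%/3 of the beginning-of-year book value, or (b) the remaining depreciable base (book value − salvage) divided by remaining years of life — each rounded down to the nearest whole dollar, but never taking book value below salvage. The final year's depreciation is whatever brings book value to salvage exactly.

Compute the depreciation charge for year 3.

Depreciable base = $67,638 − $8,700 = $58,938.
Year 1: DB = ⌊$67,638 × 125%/3⌋ = $28,182; SL = ⌊$58,938/3⌋ = $19,646 → take DB $28,182. Book value $39,456.
Year 2: DB = ⌊$39,456 × 125%/3⌋ = $16,440; SL = ⌊$30,756/2⌋ = $15,378 → take DB $16,440. Book value $23,016.
Year 3 (final): $23,016 − $8,700 = $14,316. Book value $8,700.

$14,316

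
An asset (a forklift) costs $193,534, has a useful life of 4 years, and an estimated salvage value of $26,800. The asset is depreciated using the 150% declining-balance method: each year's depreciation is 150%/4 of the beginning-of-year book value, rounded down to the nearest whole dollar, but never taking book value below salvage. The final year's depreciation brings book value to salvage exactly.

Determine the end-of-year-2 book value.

Depreciable base = $193,534 − $26,800 = $166,734.
Year 1: ⌊$193,534 × 150%/4⌋ = $72,575. Book value $120,959.
Year 2: ⌊$120,959 × 150%/4⌋ = $45,359. Book value $75,600.

$75,600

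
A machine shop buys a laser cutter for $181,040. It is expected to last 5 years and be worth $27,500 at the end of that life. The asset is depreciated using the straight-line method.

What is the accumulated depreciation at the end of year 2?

$61,416

Depreciable base = $181,040 − $27,500 = $153,540.
Annual expense = $153,540 / 5 = $30,708.
End of year 1: book value $150,332.
End of year 2: book value $119,624.
Accumulated through year 2 = $181,040 − $119,624 = $61,416.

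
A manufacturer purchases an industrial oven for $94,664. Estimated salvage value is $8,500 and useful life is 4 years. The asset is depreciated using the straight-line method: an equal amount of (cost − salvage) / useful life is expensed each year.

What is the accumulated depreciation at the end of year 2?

Depreciable base = $94,664 − $8,500 = $86,164.
Annual expense = $86,164 / 4 = $21,541.
End of year 1: book value $73,123.
End of year 2: book value $51,582.
Accumulated through year 2 = $94,664 − $51,582 = $43,082.

$43,082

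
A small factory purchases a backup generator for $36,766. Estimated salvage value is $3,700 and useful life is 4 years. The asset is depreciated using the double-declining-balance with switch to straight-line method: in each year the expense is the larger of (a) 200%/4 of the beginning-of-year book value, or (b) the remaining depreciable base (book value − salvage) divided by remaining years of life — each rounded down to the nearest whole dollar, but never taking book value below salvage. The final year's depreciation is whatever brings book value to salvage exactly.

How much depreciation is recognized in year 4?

Depreciable base = $36,766 − $3,700 = $33,066.
Year 1: DB = ⌊$36,766 × 200%/4⌋ = $18,383; SL = ⌊$33,066/4⌋ = $8,266 → take DB $18,383. Book value $18,383.
Year 2: DB = ⌊$18,383 × 200%/4⌋ = $9,191; SL = ⌊$14,683/3⌋ = $4,894 → take DB $9,191. Book value $9,192.
Year 3: DB = ⌊$9,192 × 200%/4⌋ = $4,596; SL = ⌊$5,492/2⌋ = $2,746 → take DB $4,596. Book value $4,596.
Year 4 (final): $4,596 − $3,700 = $896. Book value $3,700.

$896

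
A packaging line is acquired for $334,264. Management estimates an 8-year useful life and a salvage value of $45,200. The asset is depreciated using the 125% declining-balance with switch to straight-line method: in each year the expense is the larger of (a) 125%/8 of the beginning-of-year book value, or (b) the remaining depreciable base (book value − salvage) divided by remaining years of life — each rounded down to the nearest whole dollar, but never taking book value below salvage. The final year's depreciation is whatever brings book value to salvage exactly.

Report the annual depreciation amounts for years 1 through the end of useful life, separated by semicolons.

$52,228; $44,068; $37,182; $31,372; $31,053; $31,053; $31,054; $31,054

Depreciable base = $334,264 − $45,200 = $289,064.
Year 1: DB = ⌊$334,264 × 125%/8⌋ = $52,228; SL = ⌊$289,064/8⌋ = $36,133 → take DB $52,228. Book value $282,036.
Year 2: DB = ⌊$282,036 × 125%/8⌋ = $44,068; SL = ⌊$236,836/7⌋ = $33,833 → take DB $44,068. Book value $237,968.
Year 3: DB = ⌊$237,968 × 125%/8⌋ = $37,182; SL = ⌊$192,768/6⌋ = $32,128 → take DB $37,182. Book value $200,786.
Year 4: DB = ⌊$200,786 × 125%/8⌋ = $31,372; SL = ⌊$155,586/5⌋ = $31,117 → take DB $31,372. Book value $169,414.
Year 5: DB = ⌊$169,414 × 125%/8⌋ = $26,470; SL = ⌊$124,214/4⌋ = $31,053 → take SL $31,053. Book value $138,361.
Year 6: DB = ⌊$138,361 × 125%/8⌋ = $21,618; SL = ⌊$93,161/3⌋ = $31,053 → take SL $31,053. Book value $107,308.
Year 7: DB = ⌊$107,308 × 125%/8⌋ = $16,766; SL = ⌊$62,108/2⌋ = $31,054 → take SL $31,054. Book value $76,254.
Year 8 (final): $76,254 − $45,200 = $31,054. Book value $45,200.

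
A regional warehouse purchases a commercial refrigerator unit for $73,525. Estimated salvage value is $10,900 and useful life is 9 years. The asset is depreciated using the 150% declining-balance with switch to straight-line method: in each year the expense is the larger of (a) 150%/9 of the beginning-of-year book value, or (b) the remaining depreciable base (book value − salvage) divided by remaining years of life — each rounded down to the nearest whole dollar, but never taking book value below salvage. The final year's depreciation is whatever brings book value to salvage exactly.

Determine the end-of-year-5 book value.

Depreciable base = $73,525 − $10,900 = $62,625.
Year 1: DB = ⌊$73,525 × 150%/9⌋ = $12,254; SL = ⌊$62,625/9⌋ = $6,958 → take DB $12,254. Book value $61,271.
Year 2: DB = ⌊$61,271 × 150%/9⌋ = $10,211; SL = ⌊$50,371/8⌋ = $6,296 → take DB $10,211. Book value $51,060.
Year 3: DB = ⌊$51,060 × 150%/9⌋ = $8,510; SL = ⌊$40,160/7⌋ = $5,737 → take DB $8,510. Book value $42,550.
Year 4: DB = ⌊$42,550 × 150%/9⌋ = $7,091; SL = ⌊$31,650/6⌋ = $5,275 → take DB $7,091. Book value $35,459.
Year 5: DB = ⌊$35,459 × 150%/9⌋ = $5,909; SL = ⌊$24,559/5⌋ = $4,911 → take DB $5,909. Book value $29,550.

$29,550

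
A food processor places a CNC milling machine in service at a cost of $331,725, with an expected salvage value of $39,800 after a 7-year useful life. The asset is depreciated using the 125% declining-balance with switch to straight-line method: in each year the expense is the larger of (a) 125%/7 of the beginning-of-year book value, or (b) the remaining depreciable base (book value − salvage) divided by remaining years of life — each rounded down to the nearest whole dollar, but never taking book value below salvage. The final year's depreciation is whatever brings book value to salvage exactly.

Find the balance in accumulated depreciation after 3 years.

$147,863

Depreciable base = $331,725 − $39,800 = $291,925.
Year 1: DB = ⌊$331,725 × 125%/7⌋ = $59,236; SL = ⌊$291,925/7⌋ = $41,703 → take DB $59,236. Book value $272,489.
Year 2: DB = ⌊$272,489 × 125%/7⌋ = $48,658; SL = ⌊$232,689/6⌋ = $38,781 → take DB $48,658. Book value $223,831.
Year 3: DB = ⌊$223,831 × 125%/7⌋ = $39,969; SL = ⌊$184,031/5⌋ = $36,806 → take DB $39,969. Book value $183,862.
Accumulated through year 3 = $331,725 − $183,862 = $147,863.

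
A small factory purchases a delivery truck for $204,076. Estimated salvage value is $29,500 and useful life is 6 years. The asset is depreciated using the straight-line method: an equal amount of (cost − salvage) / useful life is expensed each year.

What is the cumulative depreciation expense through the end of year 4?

$116,384

Depreciable base = $204,076 − $29,500 = $174,576.
Annual expense = $174,576 / 6 = $29,096.
End of year 1: book value $174,980.
End of year 2: book value $145,884.
End of year 3: book value $116,788.
End of year 4: book value $87,692.
Accumulated through year 4 = $204,076 − $87,692 = $116,384.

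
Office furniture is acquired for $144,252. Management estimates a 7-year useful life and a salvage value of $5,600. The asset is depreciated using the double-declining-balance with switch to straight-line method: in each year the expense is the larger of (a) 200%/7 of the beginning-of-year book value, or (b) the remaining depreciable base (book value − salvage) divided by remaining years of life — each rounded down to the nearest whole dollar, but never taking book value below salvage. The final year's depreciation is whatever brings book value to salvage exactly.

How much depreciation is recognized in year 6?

$10,611

Depreciable base = $144,252 − $5,600 = $138,652.
Year 1: DB = ⌊$144,252 × 200%/7⌋ = $41,214; SL = ⌊$138,652/7⌋ = $19,807 → take DB $41,214. Book value $103,038.
Year 2: DB = ⌊$103,038 × 200%/7⌋ = $29,439; SL = ⌊$97,438/6⌋ = $16,239 → take DB $29,439. Book value $73,599.
Year 3: DB = ⌊$73,599 × 200%/7⌋ = $21,028; SL = ⌊$67,999/5⌋ = $13,599 → take DB $21,028. Book value $52,571.
Year 4: DB = ⌊$52,571 × 200%/7⌋ = $15,020; SL = ⌊$46,971/4⌋ = $11,742 → take DB $15,020. Book value $37,551.
Year 5: DB = ⌊$37,551 × 200%/7⌋ = $10,728; SL = ⌊$31,951/3⌋ = $10,650 → take DB $10,728. Book value $26,823.
Year 6: DB = ⌊$26,823 × 200%/7⌋ = $7,663; SL = ⌊$21,223/2⌋ = $10,611 → take SL $10,611. Book value $16,212.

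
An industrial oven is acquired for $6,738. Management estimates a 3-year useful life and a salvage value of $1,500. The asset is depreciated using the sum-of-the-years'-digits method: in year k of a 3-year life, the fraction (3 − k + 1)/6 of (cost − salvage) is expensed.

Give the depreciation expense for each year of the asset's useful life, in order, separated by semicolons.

Depreciable base = $6,738 − $1,500 = $5,238.
Sum of the years' digits = 3+2+1 = 6.
Year 1: $5,238 × 3/6 = $2,619. Book value $4,119.
Year 2: $5,238 × 2/6 = $1,746. Book value $2,373.
Year 3: $5,238 × 1/6 = $873. Book value $1,500.

$2,619; $1,746; $873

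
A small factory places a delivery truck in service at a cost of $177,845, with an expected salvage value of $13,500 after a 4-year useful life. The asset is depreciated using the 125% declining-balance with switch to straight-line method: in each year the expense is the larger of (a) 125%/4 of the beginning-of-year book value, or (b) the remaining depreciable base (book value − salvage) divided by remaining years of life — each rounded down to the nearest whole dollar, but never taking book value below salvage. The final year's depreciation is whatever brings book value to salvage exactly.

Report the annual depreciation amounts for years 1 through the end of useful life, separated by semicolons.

$55,576; $38,209; $35,280; $35,280

Depreciable base = $177,845 − $13,500 = $164,345.
Year 1: DB = ⌊$177,845 × 125%/4⌋ = $55,576; SL = ⌊$164,345/4⌋ = $41,086 → take DB $55,576. Book value $122,269.
Year 2: DB = ⌊$122,269 × 125%/4⌋ = $38,209; SL = ⌊$108,769/3⌋ = $36,256 → take DB $38,209. Book value $84,060.
Year 3: DB = ⌊$84,060 × 125%/4⌋ = $26,268; SL = ⌊$70,560/2⌋ = $35,280 → take SL $35,280. Book value $48,780.
Year 4 (final): $48,780 − $13,500 = $35,280. Book value $13,500.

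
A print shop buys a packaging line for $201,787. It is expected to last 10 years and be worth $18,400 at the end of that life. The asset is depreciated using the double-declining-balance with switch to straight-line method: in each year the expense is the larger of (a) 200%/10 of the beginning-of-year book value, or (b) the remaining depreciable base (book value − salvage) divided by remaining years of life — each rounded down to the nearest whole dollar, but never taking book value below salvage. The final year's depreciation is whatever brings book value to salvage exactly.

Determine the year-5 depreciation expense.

Depreciable base = $201,787 − $18,400 = $183,387.
Year 1: DB = ⌊$201,787 × 200%/10⌋ = $40,357; SL = ⌊$183,387/10⌋ = $18,338 → take DB $40,357. Book value $161,430.
Year 2: DB = ⌊$161,430 × 200%/10⌋ = $32,286; SL = ⌊$143,030/9⌋ = $15,892 → take DB $32,286. Book value $129,144.
Year 3: DB = ⌊$129,144 × 200%/10⌋ = $25,828; SL = ⌊$110,744/8⌋ = $13,843 → take DB $25,828. Book value $103,316.
Year 4: DB = ⌊$103,316 × 200%/10⌋ = $20,663; SL = ⌊$84,916/7⌋ = $12,130 → take DB $20,663. Book value $82,653.
Year 5: DB = ⌊$82,653 × 200%/10⌋ = $16,530; SL = ⌊$64,253/6⌋ = $10,708 → take DB $16,530. Book value $66,123.

$16,530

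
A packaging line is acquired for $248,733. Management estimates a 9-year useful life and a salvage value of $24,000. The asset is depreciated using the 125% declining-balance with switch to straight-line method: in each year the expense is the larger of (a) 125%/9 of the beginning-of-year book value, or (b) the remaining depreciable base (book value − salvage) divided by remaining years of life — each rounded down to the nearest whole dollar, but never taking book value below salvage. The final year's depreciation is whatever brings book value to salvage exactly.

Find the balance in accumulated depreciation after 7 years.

Depreciable base = $248,733 − $24,000 = $224,733.
Year 1: DB = ⌊$248,733 × 125%/9⌋ = $34,546; SL = ⌊$224,733/9⌋ = $24,970 → take DB $34,546. Book value $214,187.
Year 2: DB = ⌊$214,187 × 125%/9⌋ = $29,748; SL = ⌊$190,187/8⌋ = $23,773 → take DB $29,748. Book value $184,439.
Year 3: DB = ⌊$184,439 × 125%/9⌋ = $25,616; SL = ⌊$160,439/7⌋ = $22,919 → take DB $25,616. Book value $158,823.
Year 4: DB = ⌊$158,823 × 125%/9⌋ = $22,058; SL = ⌊$134,823/6⌋ = $22,470 → take SL $22,470. Book value $136,353.
Year 5: DB = ⌊$136,353 × 125%/9⌋ = $18,937; SL = ⌊$112,353/5⌋ = $22,470 → take SL $22,470. Book value $113,883.
Year 6: DB = ⌊$113,883 × 125%/9⌋ = $15,817; SL = ⌊$89,883/4⌋ = $22,470 → take SL $22,470. Book value $91,413.
Year 7: DB = ⌊$91,413 × 125%/9⌋ = $12,696; SL = ⌊$67,413/3⌋ = $22,471 → take SL $22,471. Book value $68,942.
Accumulated through year 7 = $248,733 − $68,942 = $179,791.

$179,791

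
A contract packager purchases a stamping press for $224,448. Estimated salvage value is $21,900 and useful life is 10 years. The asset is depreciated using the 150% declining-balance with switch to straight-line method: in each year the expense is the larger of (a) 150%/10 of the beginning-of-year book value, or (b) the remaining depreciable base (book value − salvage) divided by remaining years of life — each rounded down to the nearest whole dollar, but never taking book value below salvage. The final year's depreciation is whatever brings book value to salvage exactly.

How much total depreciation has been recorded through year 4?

Depreciable base = $224,448 − $21,900 = $202,548.
Year 1: DB = ⌊$224,448 × 150%/10⌋ = $33,667; SL = ⌊$202,548/10⌋ = $20,254 → take DB $33,667. Book value $190,781.
Year 2: DB = ⌊$190,781 × 150%/10⌋ = $28,617; SL = ⌊$168,881/9⌋ = $18,764 → take DB $28,617. Book value $162,164.
Year 3: DB = ⌊$162,164 × 150%/10⌋ = $24,324; SL = ⌊$140,264/8⌋ = $17,533 → take DB $24,324. Book value $137,840.
Year 4: DB = ⌊$137,840 × 150%/10⌋ = $20,676; SL = ⌊$115,940/7⌋ = $16,562 → take DB $20,676. Book value $117,164.
Accumulated through year 4 = $224,448 − $117,164 = $107,284.

$107,284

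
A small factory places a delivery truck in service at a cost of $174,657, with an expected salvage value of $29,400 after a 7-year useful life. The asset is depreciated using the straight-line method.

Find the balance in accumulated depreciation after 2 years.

Depreciable base = $174,657 − $29,400 = $145,257.
Annual expense = $145,257 / 7 = $20,751.
End of year 1: book value $153,906.
End of year 2: book value $133,155.
Accumulated through year 2 = $174,657 − $133,155 = $41,502.

$41,502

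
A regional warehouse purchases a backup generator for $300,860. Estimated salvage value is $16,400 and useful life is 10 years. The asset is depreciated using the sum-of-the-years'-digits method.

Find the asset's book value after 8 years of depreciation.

Depreciable base = $300,860 − $16,400 = $284,460.
Sum of the years' digits = 10+9+8+7+6+5+4+3+2+1 = 55.
Year 1: $284,460 × 10/55 = $51,720. Book value $249,140.
Year 2: $284,460 × 9/55 = $46,548. Book value $202,592.
Year 3: $284,460 × 8/55 = $41,376. Book value $161,216.
Year 4: $284,460 × 7/55 = $36,204. Book value $125,012.
Year 5: $284,460 × 6/55 = $31,032. Book value $93,980.
Year 6: $284,460 × 5/55 = $25,860. Book value $68,120.
Year 7: $284,460 × 4/55 = $20,688. Book value $47,432.
Year 8: $284,460 × 3/55 = $15,516. Book value $31,916.

$31,916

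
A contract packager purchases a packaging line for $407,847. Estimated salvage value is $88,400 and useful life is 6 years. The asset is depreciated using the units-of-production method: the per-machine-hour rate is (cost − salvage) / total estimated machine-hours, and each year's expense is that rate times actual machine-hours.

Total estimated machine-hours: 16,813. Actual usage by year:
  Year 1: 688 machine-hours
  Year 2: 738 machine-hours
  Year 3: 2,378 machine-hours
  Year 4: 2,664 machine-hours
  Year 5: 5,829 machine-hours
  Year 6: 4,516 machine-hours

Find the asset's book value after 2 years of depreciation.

$380,753

Depreciable base = $407,847 − $88,400 = $319,447.
Rate = $319,447 / 16,813 machine-hours = $19 per machine-hour.
Year 1: 688 × $19 = $13,072. Book value $394,775.
Year 2: 738 × $19 = $14,022. Book value $380,753.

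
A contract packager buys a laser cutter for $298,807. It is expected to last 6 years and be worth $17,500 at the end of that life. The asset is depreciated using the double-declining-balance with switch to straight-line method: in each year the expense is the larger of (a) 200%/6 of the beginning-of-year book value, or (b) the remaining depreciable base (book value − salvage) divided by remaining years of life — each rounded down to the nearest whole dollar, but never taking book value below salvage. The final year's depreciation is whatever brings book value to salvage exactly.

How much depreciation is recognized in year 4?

$29,512

Depreciable base = $298,807 − $17,500 = $281,307.
Year 1: DB = ⌊$298,807 × 200%/6⌋ = $99,602; SL = ⌊$281,307/6⌋ = $46,884 → take DB $99,602. Book value $199,205.
Year 2: DB = ⌊$199,205 × 200%/6⌋ = $66,401; SL = ⌊$181,705/5⌋ = $36,341 → take DB $66,401. Book value $132,804.
Year 3: DB = ⌊$132,804 × 200%/6⌋ = $44,268; SL = ⌊$115,304/4⌋ = $28,826 → take DB $44,268. Book value $88,536.
Year 4: DB = ⌊$88,536 × 200%/6⌋ = $29,512; SL = ⌊$71,036/3⌋ = $23,678 → take DB $29,512. Book value $59,024.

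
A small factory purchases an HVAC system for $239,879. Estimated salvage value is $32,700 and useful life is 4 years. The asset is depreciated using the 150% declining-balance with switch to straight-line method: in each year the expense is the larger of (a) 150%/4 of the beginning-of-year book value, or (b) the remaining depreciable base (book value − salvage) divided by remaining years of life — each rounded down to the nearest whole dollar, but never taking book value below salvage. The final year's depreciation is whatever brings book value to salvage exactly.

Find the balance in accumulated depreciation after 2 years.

Depreciable base = $239,879 − $32,700 = $207,179.
Year 1: DB = ⌊$239,879 × 150%/4⌋ = $89,954; SL = ⌊$207,179/4⌋ = $51,794 → take DB $89,954. Book value $149,925.
Year 2: DB = ⌊$149,925 × 150%/4⌋ = $56,221; SL = ⌊$117,225/3⌋ = $39,075 → take DB $56,221. Book value $93,704.
Accumulated through year 2 = $239,879 − $93,704 = $146,175.

$146,175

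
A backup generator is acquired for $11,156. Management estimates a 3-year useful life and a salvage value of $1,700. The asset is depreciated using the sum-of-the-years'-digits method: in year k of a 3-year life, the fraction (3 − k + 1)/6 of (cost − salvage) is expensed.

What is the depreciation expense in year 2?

Depreciable base = $11,156 − $1,700 = $9,456.
Sum of the years' digits = 3+2+1 = 6.
Year 1: $9,456 × 3/6 = $4,728. Book value $6,428.
Year 2: $9,456 × 2/6 = $3,152. Book value $3,276.

$3,152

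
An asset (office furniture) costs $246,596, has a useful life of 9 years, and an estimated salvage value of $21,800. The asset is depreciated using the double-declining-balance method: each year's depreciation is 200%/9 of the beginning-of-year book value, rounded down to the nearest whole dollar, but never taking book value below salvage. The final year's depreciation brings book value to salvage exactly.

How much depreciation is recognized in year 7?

Depreciable base = $246,596 − $21,800 = $224,796.
Year 1: ⌊$246,596 × 200%/9⌋ = $54,799. Book value $191,797.
Year 2: ⌊$191,797 × 200%/9⌋ = $42,621. Book value $149,176.
Year 3: ⌊$149,176 × 200%/9⌋ = $33,150. Book value $116,026.
Year 4: ⌊$116,026 × 200%/9⌋ = $25,783. Book value $90,243.
Year 5: ⌊$90,243 × 200%/9⌋ = $20,054. Book value $70,189.
Year 6: ⌊$70,189 × 200%/9⌋ = $15,597. Book value $54,592.
Year 7: ⌊$54,592 × 200%/9⌋ = $12,131. Book value $42,461.

$12,131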